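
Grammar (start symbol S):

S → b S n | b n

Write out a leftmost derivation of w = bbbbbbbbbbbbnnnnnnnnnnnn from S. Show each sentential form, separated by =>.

S => bSn   [S → b S n]
bSn => bbSnn   [S → b S n]
bbSnn => bbbSnnn   [S → b S n]
bbbSnnn => bbbbSnnnn   [S → b S n]
bbbbSnnnn => bbbbbSnnnnn   [S → b S n]
bbbbbSnnnnn => bbbbbbSnnnnnn   [S → b S n]
bbbbbbSnnnnnn => bbbbbbbSnnnnnnn   [S → b S n]
bbbbbbbSnnnnnnn => bbbbbbbbSnnnnnnnn   [S → b S n]
bbbbbbbbSnnnnnnnn => bbbbbbbbbSnnnnnnnnn   [S → b S n]
bbbbbbbbbSnnnnnnnnn => bbbbbbbbbbSnnnnnnnnnn   [S → b S n]
bbbbbbbbbbSnnnnnnnnnn => bbbbbbbbbbbSnnnnnnnnnnn   [S → b S n]
bbbbbbbbbbbSnnnnnnnnnnn => bbbbbbbbbbbbnnnnnnnnnnnn   [S → b n]

S=>bSn=>bbSnn=>bbbSnnn=>bbbbSnnnn=>bbbbbSnnnnn=>bbbbbbSnnnnnn=>bbbbbbbSnnnnnnn=>bbbbbbbbSnnnnnnnn=>bbbbbbbbbSnnnnnnnnn=>bbbbbbbbbbSnnnnnnnnnn=>bbbbbbbbbbbSnnnnnnnnnnn=>bbbbbbbbbbbbnnnnnnnnnnnn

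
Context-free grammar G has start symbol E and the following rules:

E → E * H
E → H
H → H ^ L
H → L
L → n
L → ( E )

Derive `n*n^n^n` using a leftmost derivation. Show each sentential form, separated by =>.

E => E*H => H*H => L*H => n*H => n*H^L => n*H^L^L => n*L^L^L => n*n^L^L => n*n^n^L => n*n^n^n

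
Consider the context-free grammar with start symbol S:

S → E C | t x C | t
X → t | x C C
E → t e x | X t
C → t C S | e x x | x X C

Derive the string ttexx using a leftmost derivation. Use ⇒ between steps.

S ⇒ EC ⇒ XtC ⇒ ttC ⇒ ttexx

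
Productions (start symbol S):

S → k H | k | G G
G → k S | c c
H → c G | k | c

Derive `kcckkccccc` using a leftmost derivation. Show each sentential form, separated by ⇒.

S ⇒ GG   [S → G G]
GG ⇒ kSG   [G → k S]
kSG ⇒ kGGG   [S → G G]
kGGG ⇒ kccGG   [G → c c]
kccGG ⇒ kcckSG   [G → k S]
kcckSG ⇒ kcckkHG   [S → k H]
kcckkHG ⇒ kcckkcGG   [H → c G]
kcckkcGG ⇒ kcckkcccG   [G → c c]
kcckkcccG ⇒ kcckkccccc   [G → c c]

S ⇒ GG ⇒ kSG ⇒ kGGG ⇒ kccGG ⇒ kcckSG ⇒ kcckkHG ⇒ kcckkcGG ⇒ kcckkcccG ⇒ kcckkccccc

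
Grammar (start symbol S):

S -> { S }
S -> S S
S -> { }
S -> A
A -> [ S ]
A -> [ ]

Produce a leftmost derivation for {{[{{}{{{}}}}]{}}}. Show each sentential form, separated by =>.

S => {S}   [S -> { S }]
{S} => {{S}}   [S -> { S }]
{{S}} => {{SS}}   [S -> S S]
{{SS}} => {{AS}}   [S -> A]
{{AS}} => {{[S]S}}   [A -> [ S ]]
{{[S]S}} => {{[{S}]S}}   [S -> { S }]
{{[{S}]S}} => {{[{SS}]S}}   [S -> S S]
{{[{SS}]S}} => {{[{{}S}]S}}   [S -> { }]
{{[{{}S}]S}} => {{[{{}{S}}]S}}   [S -> { S }]
{{[{{}{S}}]S}} => {{[{{}{{S}}}]S}}   [S -> { S }]
{{[{{}{{S}}}]S}} => {{[{{}{{{}}}}]S}}   [S -> { }]
{{[{{}{{{}}}}]S}} => {{[{{}{{{}}}}]{}}}   [S -> { }]

S => {S} => {{S}} => {{SS}} => {{AS}} => {{[S]S}} => {{[{S}]S}} => {{[{SS}]S}} => {{[{{}S}]S}} => {{[{{}{S}}]S}} => {{[{{}{{S}}}]S}} => {{[{{}{{{}}}}]S}} => {{[{{}{{{}}}}]{}}}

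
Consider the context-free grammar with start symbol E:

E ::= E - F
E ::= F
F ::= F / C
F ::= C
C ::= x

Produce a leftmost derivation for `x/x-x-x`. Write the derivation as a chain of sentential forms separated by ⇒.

E⇒E-F⇒E-F-F⇒F-F-F⇒F/C-F-F⇒C/C-F-F⇒x/C-F-F⇒x/x-F-F⇒x/x-C-F⇒x/x-x-F⇒x/x-x-C⇒x/x-x-x

E ⇒ E-F   [E ::= E - F]
E-F ⇒ E-F-F   [E ::= E - F]
E-F-F ⇒ F-F-F   [E ::= F]
F-F-F ⇒ F/C-F-F   [F ::= F / C]
F/C-F-F ⇒ C/C-F-F   [F ::= C]
C/C-F-F ⇒ x/C-F-F   [C ::= x]
x/C-F-F ⇒ x/x-F-F   [C ::= x]
x/x-F-F ⇒ x/x-C-F   [F ::= C]
x/x-C-F ⇒ x/x-x-F   [C ::= x]
x/x-x-F ⇒ x/x-x-C   [F ::= C]
x/x-x-C ⇒ x/x-x-x   [C ::= x]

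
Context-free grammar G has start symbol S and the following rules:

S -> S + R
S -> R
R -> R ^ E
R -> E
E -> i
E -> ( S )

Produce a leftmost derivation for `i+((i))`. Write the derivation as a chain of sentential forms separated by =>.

S=>S+R=>R+R=>E+R=>i+R=>i+E=>i+(S)=>i+(R)=>i+(E)=>i+((S))=>i+((R))=>i+((E))=>i+((i))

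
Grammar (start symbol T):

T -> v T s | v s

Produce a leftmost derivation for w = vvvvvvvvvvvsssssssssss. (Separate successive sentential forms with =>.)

T => vTs => vvTss => vvvTsss => vvvvTssss => vvvvvTsssss => vvvvvvTssssss => vvvvvvvTsssssss => vvvvvvvvTssssssss => vvvvvvvvvTsssssssss => vvvvvvvvvvTssssssssss => vvvvvvvvvvvsssssssssss

T => vTs   [T -> v T s]
vTs => vvTss   [T -> v T s]
vvTss => vvvTsss   [T -> v T s]
vvvTsss => vvvvTssss   [T -> v T s]
vvvvTssss => vvvvvTsssss   [T -> v T s]
vvvvvTsssss => vvvvvvTssssss   [T -> v T s]
vvvvvvTssssss => vvvvvvvTsssssss   [T -> v T s]
vvvvvvvTsssssss => vvvvvvvvTssssssss   [T -> v T s]
vvvvvvvvTssssssss => vvvvvvvvvTsssssssss   [T -> v T s]
vvvvvvvvvTsssssssss => vvvvvvvvvvTssssssssss   [T -> v T s]
vvvvvvvvvvTssssssssss => vvvvvvvvvvvsssssssssss   [T -> v s]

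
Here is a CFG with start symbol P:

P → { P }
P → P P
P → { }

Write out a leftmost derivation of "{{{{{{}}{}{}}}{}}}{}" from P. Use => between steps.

P => PP => {P}P => {{P}}P => {{PP}}P => {{{P}P}}P => {{{{P}}P}}P => {{{{PP}}P}}P => {{{{PPP}}P}}P => {{{{{P}PP}}P}}P => {{{{{{}}PP}}P}}P => {{{{{{}}{}P}}P}}P => {{{{{{}}{}{}}}P}}P => {{{{{{}}{}{}}}{}}}P => {{{{{{}}{}{}}}{}}}{}

P => PP   [P → P P]
PP => {P}P   [P → { P }]
{P}P => {{P}}P   [P → { P }]
{{P}}P => {{PP}}P   [P → P P]
{{PP}}P => {{{P}P}}P   [P → { P }]
{{{P}P}}P => {{{{P}}P}}P   [P → { P }]
{{{{P}}P}}P => {{{{PP}}P}}P   [P → P P]
{{{{PP}}P}}P => {{{{PPP}}P}}P   [P → P P]
{{{{PPP}}P}}P => {{{{{P}PP}}P}}P   [P → { P }]
{{{{{P}PP}}P}}P => {{{{{{}}PP}}P}}P   [P → { }]
{{{{{{}}PP}}P}}P => {{{{{{}}{}P}}P}}P   [P → { }]
{{{{{{}}{}P}}P}}P => {{{{{{}}{}{}}}P}}P   [P → { }]
{{{{{{}}{}{}}}P}}P => {{{{{{}}{}{}}}{}}}P   [P → { }]
{{{{{{}}{}{}}}{}}}P => {{{{{{}}{}{}}}{}}}{}   [P → { }]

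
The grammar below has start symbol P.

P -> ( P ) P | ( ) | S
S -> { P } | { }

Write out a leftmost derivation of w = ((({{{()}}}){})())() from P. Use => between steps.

P => (P)P => ((P)P)P => (((P)P)P)P => (((S)P)P)P => ((({P})P)P)P => ((({S})P)P)P => ((({{P}})P)P)P => ((({{S}})P)P)P => ((({{{P}}})P)P)P => ((({{{()}}})P)P)P => ((({{{()}}})S)P)P => ((({{{()}}}){})P)P => ((({{{()}}}){})())P => ((({{{()}}}){})())()

P => (P)P   [P -> ( P ) P]
(P)P => ((P)P)P   [P -> ( P ) P]
((P)P)P => (((P)P)P)P   [P -> ( P ) P]
(((P)P)P)P => (((S)P)P)P   [P -> S]
(((S)P)P)P => ((({P})P)P)P   [S -> { P }]
((({P})P)P)P => ((({S})P)P)P   [P -> S]
((({S})P)P)P => ((({{P}})P)P)P   [S -> { P }]
((({{P}})P)P)P => ((({{S}})P)P)P   [P -> S]
((({{S}})P)P)P => ((({{{P}}})P)P)P   [S -> { P }]
((({{{P}}})P)P)P => ((({{{()}}})P)P)P   [P -> ( )]
((({{{()}}})P)P)P => ((({{{()}}})S)P)P   [P -> S]
((({{{()}}})S)P)P => ((({{{()}}}){})P)P   [S -> { }]
((({{{()}}}){})P)P => ((({{{()}}}){})())P   [P -> ( )]
((({{{()}}}){})())P => ((({{{()}}}){})())()   [P -> ( )]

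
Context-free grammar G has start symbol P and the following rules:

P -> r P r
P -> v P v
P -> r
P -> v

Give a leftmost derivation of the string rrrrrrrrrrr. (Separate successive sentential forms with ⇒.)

P⇒rPr⇒rrPrr⇒rrrPrrr⇒rrrrPrrrr⇒rrrrrPrrrrr⇒rrrrrrrrrrr

P ⇒ rPr   [P -> r P r]
rPr ⇒ rrPrr   [P -> r P r]
rrPrr ⇒ rrrPrrr   [P -> r P r]
rrrPrrr ⇒ rrrrPrrrr   [P -> r P r]
rrrrPrrrr ⇒ rrrrrPrrrrr   [P -> r P r]
rrrrrPrrrrr ⇒ rrrrrrrrrrr   [P -> r]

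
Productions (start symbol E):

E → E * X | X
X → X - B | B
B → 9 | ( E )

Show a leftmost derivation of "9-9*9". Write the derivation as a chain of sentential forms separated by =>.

E => E*X => X*X => X-B*X => B-B*X => 9-B*X => 9-9*X => 9-9*B => 9-9*9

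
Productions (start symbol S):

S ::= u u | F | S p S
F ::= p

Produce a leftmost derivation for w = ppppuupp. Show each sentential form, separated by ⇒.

S ⇒ SpS ⇒ SpSpS ⇒ FpSpS ⇒ ppSpS ⇒ ppSpSpS ⇒ ppFpSpS ⇒ ppppSpS ⇒ ppppuupS ⇒ ppppuupF ⇒ ppppuupp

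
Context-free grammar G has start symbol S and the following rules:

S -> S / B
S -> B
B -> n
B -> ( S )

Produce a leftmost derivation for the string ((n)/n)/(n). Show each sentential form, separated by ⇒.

S ⇒ S/B ⇒ B/B ⇒ (S)/B ⇒ (S/B)/B ⇒ (B/B)/B ⇒ ((S)/B)/B ⇒ ((B)/B)/B ⇒ ((n)/B)/B ⇒ ((n)/n)/B ⇒ ((n)/n)/(S) ⇒ ((n)/n)/(B) ⇒ ((n)/n)/(n)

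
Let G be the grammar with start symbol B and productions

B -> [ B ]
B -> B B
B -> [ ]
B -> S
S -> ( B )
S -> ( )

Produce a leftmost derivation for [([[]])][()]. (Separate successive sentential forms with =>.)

B=>BB=>[B]B=>[S]B=>[(B)]B=>[([B])]B=>[([[]])]B=>[([[]])][B]=>[([[]])][S]=>[([[]])][()]

B => BB   [B -> B B]
BB => [B]B   [B -> [ B ]]
[B]B => [S]B   [B -> S]
[S]B => [(B)]B   [S -> ( B )]
[(B)]B => [([B])]B   [B -> [ B ]]
[([B])]B => [([[]])]B   [B -> [ ]]
[([[]])]B => [([[]])][B]   [B -> [ B ]]
[([[]])][B] => [([[]])][S]   [B -> S]
[([[]])][S] => [([[]])][()]   [S -> ( )]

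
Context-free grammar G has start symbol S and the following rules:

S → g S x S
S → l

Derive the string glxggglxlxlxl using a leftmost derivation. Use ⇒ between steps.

S ⇒ gSxS ⇒ glxS ⇒ glxgSxS ⇒ glxggSxSxS ⇒ glxgggSxSxSxS ⇒ glxggglxSxSxS ⇒ glxggglxlxSxS ⇒ glxggglxlxlxS ⇒ glxggglxlxlxl

S ⇒ gSxS   [S → g S x S]
gSxS ⇒ glxS   [S → l]
glxS ⇒ glxgSxS   [S → g S x S]
glxgSxS ⇒ glxggSxSxS   [S → g S x S]
glxggSxSxS ⇒ glxgggSxSxSxS   [S → g S x S]
glxgggSxSxSxS ⇒ glxggglxSxSxS   [S → l]
glxggglxSxSxS ⇒ glxggglxlxSxS   [S → l]
glxggglxlxSxS ⇒ glxggglxlxlxS   [S → l]
glxggglxlxlxS ⇒ glxggglxlxlxl   [S → l]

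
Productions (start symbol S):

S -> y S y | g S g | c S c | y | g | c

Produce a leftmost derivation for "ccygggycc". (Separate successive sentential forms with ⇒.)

S ⇒ cSc   [S -> c S c]
cSc ⇒ ccScc   [S -> c S c]
ccScc ⇒ ccySycc   [S -> y S y]
ccySycc ⇒ ccygSgycc   [S -> g S g]
ccygSgycc ⇒ ccygggycc   [S -> g]

S ⇒ cSc ⇒ ccScc ⇒ ccySycc ⇒ ccygSgycc ⇒ ccygggycc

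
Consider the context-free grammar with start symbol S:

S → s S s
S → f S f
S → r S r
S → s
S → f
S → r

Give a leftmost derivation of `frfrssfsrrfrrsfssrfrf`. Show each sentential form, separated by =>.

S => fSf => frSrf => frfSfrf => frfrSrfrf => frfrsSsrfrf => frfrssSssrfrf => frfrssfSfssrfrf => frfrssfsSsfssrfrf => frfrssfsrSrsfssrfrf => frfrssfsrrSrrsfssrfrf => frfrssfsrrfrrsfssrfrf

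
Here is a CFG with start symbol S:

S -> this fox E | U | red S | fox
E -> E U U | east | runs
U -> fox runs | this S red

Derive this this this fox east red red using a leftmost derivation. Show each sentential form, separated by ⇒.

S ⇒ U ⇒ this S red ⇒ this U red ⇒ this this S red red ⇒ this this this fox E red red ⇒ this this this fox east red red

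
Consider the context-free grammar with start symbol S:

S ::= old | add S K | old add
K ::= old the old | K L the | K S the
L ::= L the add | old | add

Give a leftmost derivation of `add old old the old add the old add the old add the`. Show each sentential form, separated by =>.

S => add S K => add old K => add old K S the => add old K S the S the => add old K L the S the S the => add old old the old L the S the S the => add old old the old add the S the S the => add old old the old add the old add the S the => add old old the old add the old add the old add the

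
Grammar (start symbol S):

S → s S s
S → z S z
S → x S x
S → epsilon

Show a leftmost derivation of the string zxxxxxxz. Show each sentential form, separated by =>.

S => zSz => zxSxz => zxxSxxz => zxxxSxxxz => zxxxxxxz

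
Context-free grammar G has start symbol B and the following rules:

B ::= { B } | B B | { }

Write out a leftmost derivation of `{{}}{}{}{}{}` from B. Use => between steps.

B => BB => BBB => BBBB => BBBBB => {B}BBBB => {{}}BBBB => {{}}{}BBB => {{}}{}{}BB => {{}}{}{}{}B => {{}}{}{}{}{}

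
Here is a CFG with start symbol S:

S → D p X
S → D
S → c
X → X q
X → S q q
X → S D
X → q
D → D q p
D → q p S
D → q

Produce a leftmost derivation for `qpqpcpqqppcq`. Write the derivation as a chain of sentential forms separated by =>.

S => DpX => DqppX => qpSqppX => qpDpXqppX => qpqpSpXqppX => qpqpcpXqppX => qpqpcpqqppX => qpqpcpqqppSD => qpqpcpqqppcD => qpqpcpqqppcq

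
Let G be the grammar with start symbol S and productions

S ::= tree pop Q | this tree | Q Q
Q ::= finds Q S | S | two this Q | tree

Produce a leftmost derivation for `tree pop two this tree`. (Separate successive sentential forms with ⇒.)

S ⇒ tree pop Q ⇒ tree pop two this Q ⇒ tree pop two this tree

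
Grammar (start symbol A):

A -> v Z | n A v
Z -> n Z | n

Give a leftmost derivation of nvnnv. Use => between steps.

A=>nAv=>nvZv=>nvnZv=>nvnnv

A => nAv   [A -> n A v]
nAv => nvZv   [A -> v Z]
nvZv => nvnZv   [Z -> n Z]
nvnZv => nvnnv   [Z -> n]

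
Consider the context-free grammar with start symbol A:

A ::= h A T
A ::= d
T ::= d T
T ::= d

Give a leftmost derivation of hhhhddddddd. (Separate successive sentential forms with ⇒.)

A⇒hAT⇒hhATT⇒hhhATTT⇒hhhhATTTT⇒hhhhdTTTT⇒hhhhddTTTT⇒hhhhdddTTT⇒hhhhddddTT⇒hhhhdddddTT⇒hhhhddddddT⇒hhhhddddddd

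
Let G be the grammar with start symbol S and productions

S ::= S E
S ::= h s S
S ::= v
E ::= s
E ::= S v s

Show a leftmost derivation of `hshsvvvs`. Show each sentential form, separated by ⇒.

S ⇒ hsS   [S ::= h s S]
hsS ⇒ hshsS   [S ::= h s S]
hshsS ⇒ hshsSE   [S ::= S E]
hshsSE ⇒ hshsvE   [S ::= v]
hshsvE ⇒ hshsvSvs   [E ::= S v s]
hshsvSvs ⇒ hshsvvvs   [S ::= v]

S⇒hsS⇒hshsS⇒hshsSE⇒hshsvE⇒hshsvSvs⇒hshsvvvs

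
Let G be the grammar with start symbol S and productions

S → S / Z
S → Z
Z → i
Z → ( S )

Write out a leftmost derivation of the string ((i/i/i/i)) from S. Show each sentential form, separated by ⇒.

S⇒Z⇒(S)⇒(Z)⇒((S))⇒((S/Z))⇒((S/Z/Z))⇒((S/Z/Z/Z))⇒((Z/Z/Z/Z))⇒((i/Z/Z/Z))⇒((i/i/Z/Z))⇒((i/i/i/Z))⇒((i/i/i/i))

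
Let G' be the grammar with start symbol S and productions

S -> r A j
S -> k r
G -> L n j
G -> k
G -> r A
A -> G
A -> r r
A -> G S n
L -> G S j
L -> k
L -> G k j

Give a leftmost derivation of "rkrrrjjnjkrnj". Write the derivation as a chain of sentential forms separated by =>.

S => rAj => rGSnj => rLnjSnj => rGSjnjSnj => rkSjnjSnj => rkrAjjnjSnj => rkrrrjjnjSnj => rkrrrjjnjkrnj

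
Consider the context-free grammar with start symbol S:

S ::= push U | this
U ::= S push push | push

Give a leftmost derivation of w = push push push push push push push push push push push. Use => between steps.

S => push U   [S ::= push U]
push U => push S push push   [U ::= S push push]
push S push push => push push U push push   [S ::= push U]
push push U push push => push push S push push push push   [U ::= S push push]
push push S push push push push => push push push U push push push push   [S ::= push U]
push push push U push push push push => push push push S push push push push push push   [U ::= S push push]
push push push S push push push push push push => push push push push U push push push push push push   [S ::= push U]
push push push push U push push push push push push => push push push push push push push push push push push   [U ::= push]

S => push U => push S push push => push push U push push => push push S push push push push => push push push U push push push push => push push push S push push push push push push => push push push push U push push push push push push => push push push push push push push push push push push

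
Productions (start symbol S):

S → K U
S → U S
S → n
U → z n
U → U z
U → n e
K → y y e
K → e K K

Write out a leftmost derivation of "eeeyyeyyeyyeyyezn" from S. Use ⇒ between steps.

S ⇒ KU ⇒ eKKU ⇒ eeKKKU ⇒ eeeKKKKU ⇒ eeeyyeKKKU ⇒ eeeyyeyyeKKU ⇒ eeeyyeyyeyyeKU ⇒ eeeyyeyyeyyeyyeU ⇒ eeeyyeyyeyyeyyezn

S ⇒ KU   [S → K U]
KU ⇒ eKKU   [K → e K K]
eKKU ⇒ eeKKKU   [K → e K K]
eeKKKU ⇒ eeeKKKKU   [K → e K K]
eeeKKKKU ⇒ eeeyyeKKKU   [K → y y e]
eeeyyeKKKU ⇒ eeeyyeyyeKKU   [K → y y e]
eeeyyeyyeKKU ⇒ eeeyyeyyeyyeKU   [K → y y e]
eeeyyeyyeyyeKU ⇒ eeeyyeyyeyyeyyeU   [K → y y e]
eeeyyeyyeyyeyyeU ⇒ eeeyyeyyeyyeyyezn   [U → z n]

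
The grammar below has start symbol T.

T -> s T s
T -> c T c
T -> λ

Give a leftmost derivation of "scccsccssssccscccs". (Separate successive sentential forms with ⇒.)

T ⇒ sTs ⇒ scTcs ⇒ sccTccs ⇒ scccTcccs ⇒ scccsTscccs ⇒ scccscTcscccs ⇒ scccsccTccscccs ⇒ scccsccsTsccscccs ⇒ scccsccssTssccscccs ⇒ scccsccssssccscccs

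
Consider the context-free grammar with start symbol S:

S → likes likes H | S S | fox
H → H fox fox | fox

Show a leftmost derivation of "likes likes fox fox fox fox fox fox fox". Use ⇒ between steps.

S ⇒ S S ⇒ likes likes H S ⇒ likes likes H fox fox S ⇒ likes likes H fox fox fox fox S ⇒ likes likes fox fox fox fox fox S ⇒ likes likes fox fox fox fox fox S S ⇒ likes likes fox fox fox fox fox fox S ⇒ likes likes fox fox fox fox fox fox fox

S ⇒ S S   [S → S S]
S S ⇒ likes likes H S   [S → likes likes H]
likes likes H S ⇒ likes likes H fox fox S   [H → H fox fox]
likes likes H fox fox S ⇒ likes likes H fox fox fox fox S   [H → H fox fox]
likes likes H fox fox fox fox S ⇒ likes likes fox fox fox fox fox S   [H → fox]
likes likes fox fox fox fox fox S ⇒ likes likes fox fox fox fox fox S S   [S → S S]
likes likes fox fox fox fox fox S S ⇒ likes likes fox fox fox fox fox fox S   [S → fox]
likes likes fox fox fox fox fox fox S ⇒ likes likes fox fox fox fox fox fox fox   [S → fox]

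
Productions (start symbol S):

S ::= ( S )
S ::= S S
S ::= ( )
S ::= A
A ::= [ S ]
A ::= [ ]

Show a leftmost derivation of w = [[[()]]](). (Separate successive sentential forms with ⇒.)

S ⇒ SS ⇒ AS ⇒ [S]S ⇒ [A]S ⇒ [[S]]S ⇒ [[A]]S ⇒ [[[S]]]S ⇒ [[[()]]]S ⇒ [[[()]]]()

S ⇒ SS   [S ::= S S]
SS ⇒ AS   [S ::= A]
AS ⇒ [S]S   [A ::= [ S ]]
[S]S ⇒ [A]S   [S ::= A]
[A]S ⇒ [[S]]S   [A ::= [ S ]]
[[S]]S ⇒ [[A]]S   [S ::= A]
[[A]]S ⇒ [[[S]]]S   [A ::= [ S ]]
[[[S]]]S ⇒ [[[()]]]S   [S ::= ( )]
[[[()]]]S ⇒ [[[()]]]()   [S ::= ( )]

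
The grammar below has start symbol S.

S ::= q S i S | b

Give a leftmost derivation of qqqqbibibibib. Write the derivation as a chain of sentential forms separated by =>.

S => qSiS => qqSiSiS => qqqSiSiSiS => qqqqSiSiSiSiS => qqqqbiSiSiSiS => qqqqbibiSiSiS => qqqqbibibiSiS => qqqqbibibibiS => qqqqbibibibib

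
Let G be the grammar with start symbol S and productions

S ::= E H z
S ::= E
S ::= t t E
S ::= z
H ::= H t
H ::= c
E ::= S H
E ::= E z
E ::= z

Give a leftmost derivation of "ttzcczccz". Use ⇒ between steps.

S ⇒ EHz ⇒ SHHz ⇒ ttEHHz ⇒ ttEzHHz ⇒ ttSHzHHz ⇒ ttEHzHHz ⇒ ttSHHzHHz ⇒ ttzHHzHHz ⇒ ttzcHzHHz ⇒ ttzcczHHz ⇒ ttzcczcHz ⇒ ttzcczccz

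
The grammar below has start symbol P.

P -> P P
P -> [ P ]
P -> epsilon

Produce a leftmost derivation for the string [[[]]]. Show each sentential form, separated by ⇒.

P ⇒ PP ⇒ PPP ⇒ PPPP ⇒ PPPPP ⇒ [P]PPPP ⇒ [[P]]PPPP ⇒ [[[P]]]PPPP ⇒ [[[]]]PPPP ⇒ [[[]]]PPP ⇒ [[[]]]PP ⇒ [[[]]]P ⇒ [[[]]]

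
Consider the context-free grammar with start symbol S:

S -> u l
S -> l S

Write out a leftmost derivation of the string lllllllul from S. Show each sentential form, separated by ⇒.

S ⇒ lS ⇒ llS ⇒ lllS ⇒ llllS ⇒ lllllS ⇒ llllllS ⇒ lllllllS ⇒ lllllllul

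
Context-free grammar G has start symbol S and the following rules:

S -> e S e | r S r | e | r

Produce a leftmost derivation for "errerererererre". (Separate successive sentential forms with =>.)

S => eSe => erSre => errSrre => erreSerre => errerSrerre => errereSererre => errererSrererre => errerererererre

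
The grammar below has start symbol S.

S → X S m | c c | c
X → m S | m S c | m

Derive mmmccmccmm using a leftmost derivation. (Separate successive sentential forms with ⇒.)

S ⇒ XSm   [S → X S m]
XSm ⇒ mSm   [X → m]
mSm ⇒ mXSmm   [S → X S m]
mXSmm ⇒ mmSSmm   [X → m S]
mmSSmm ⇒ mmXSmSmm   [S → X S m]
mmXSmSmm ⇒ mmmSmSmm   [X → m]
mmmSmSmm ⇒ mmmccmSmm   [S → c c]
mmmccmSmm ⇒ mmmccmccmm   [S → c c]

S ⇒ XSm ⇒ mSm ⇒ mXSmm ⇒ mmSSmm ⇒ mmXSmSmm ⇒ mmmSmSmm ⇒ mmmccmSmm ⇒ mmmccmccmm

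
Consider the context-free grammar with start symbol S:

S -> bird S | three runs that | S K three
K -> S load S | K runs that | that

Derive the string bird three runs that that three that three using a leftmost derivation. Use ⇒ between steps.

S ⇒ bird S ⇒ bird S K three ⇒ bird S K three K three ⇒ bird three runs that K three K three ⇒ bird three runs that that three K three ⇒ bird three runs that that three that three

S ⇒ bird S   [S -> bird S]
bird S ⇒ bird S K three   [S -> S K three]
bird S K three ⇒ bird S K three K three   [S -> S K three]
bird S K three K three ⇒ bird three runs that K three K three   [S -> three runs that]
bird three runs that K three K three ⇒ bird three runs that that three K three   [K -> that]
bird three runs that that three K three ⇒ bird three runs that that three that three   [K -> that]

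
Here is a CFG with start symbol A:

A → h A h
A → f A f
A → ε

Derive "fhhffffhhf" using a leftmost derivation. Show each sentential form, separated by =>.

A => fAf => fhAhf => fhhAhhf => fhhfAfhhf => fhhffAffhhf => fhhffffhhf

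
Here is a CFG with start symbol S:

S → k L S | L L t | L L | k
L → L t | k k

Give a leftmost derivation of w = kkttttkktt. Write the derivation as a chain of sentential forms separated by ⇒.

S⇒LLt⇒LtLt⇒LttLt⇒LtttLt⇒LttttLt⇒kkttttLt⇒kkttttLtt⇒kkttttkktt

S ⇒ LLt   [S → L L t]
LLt ⇒ LtLt   [L → L t]
LtLt ⇒ LttLt   [L → L t]
LttLt ⇒ LtttLt   [L → L t]
LtttLt ⇒ LttttLt   [L → L t]
LttttLt ⇒ kkttttLt   [L → k k]
kkttttLt ⇒ kkttttLtt   [L → L t]
kkttttLtt ⇒ kkttttkktt   [L → k k]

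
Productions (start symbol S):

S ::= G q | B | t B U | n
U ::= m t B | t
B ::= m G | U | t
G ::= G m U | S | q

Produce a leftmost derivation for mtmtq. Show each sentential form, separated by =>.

S => B => mG => mS => mGq => mGmUq => mSmUq => mBmUq => mUmUq => mtmUq => mtmtq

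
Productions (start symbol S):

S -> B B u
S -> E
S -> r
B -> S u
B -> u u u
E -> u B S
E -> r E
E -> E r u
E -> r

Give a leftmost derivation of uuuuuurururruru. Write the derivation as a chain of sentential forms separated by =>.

S => E   [S -> E]
E => Eru   [E -> E r u]
Eru => uBSru   [E -> u B S]
uBSru => uuuuSru   [B -> u u u]
uuuuSru => uuuuEru   [S -> E]
uuuuEru => uuuuEruru   [E -> E r u]
uuuuEruru => uuuuuBSruru   [E -> u B S]
uuuuuBSruru => uuuuuSuSruru   [B -> S u]
uuuuuSuSruru => uuuuuEuSruru   [S -> E]
uuuuuEuSruru => uuuuuuBSuSruru   [E -> u B S]
uuuuuuBSuSruru => uuuuuuSuSuSruru   [B -> S u]
uuuuuuSuSuSruru => uuuuuuruSuSruru   [S -> r]
uuuuuuruSuSruru => uuuuuururuSruru   [S -> r]
uuuuuururuSruru => uuuuuurururruru   [S -> r]

S => E => Eru => uBSru => uuuuSru => uuuuEru => uuuuEruru => uuuuuBSruru => uuuuuSuSruru => uuuuuEuSruru => uuuuuuBSuSruru => uuuuuuSuSuSruru => uuuuuuruSuSruru => uuuuuururuSruru => uuuuuurururruru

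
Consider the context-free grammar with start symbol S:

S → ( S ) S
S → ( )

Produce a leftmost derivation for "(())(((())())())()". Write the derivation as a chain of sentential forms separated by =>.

S => (S)S => (())S => (())(S)S => (())((S)S)S => (())(((S)S)S)S => (())(((())S)S)S => (())(((())())S)S => (())(((())())())S => (())(((())())())()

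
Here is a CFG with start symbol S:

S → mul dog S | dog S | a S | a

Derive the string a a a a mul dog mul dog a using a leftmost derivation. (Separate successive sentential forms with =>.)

S => a S => a a S => a a a S => a a a a S => a a a a mul dog S => a a a a mul dog mul dog S => a a a a mul dog mul dog a

S => a S   [S → a S]
a S => a a S   [S → a S]
a a S => a a a S   [S → a S]
a a a S => a a a a S   [S → a S]
a a a a S => a a a a mul dog S   [S → mul dog S]
a a a a mul dog S => a a a a mul dog mul dog S   [S → mul dog S]
a a a a mul dog mul dog S => a a a a mul dog mul dog a   [S → a]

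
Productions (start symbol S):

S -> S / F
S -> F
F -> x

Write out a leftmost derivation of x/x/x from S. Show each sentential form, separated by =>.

S=>S/F=>S/F/F=>F/F/F=>x/F/F=>x/x/F=>x/x/x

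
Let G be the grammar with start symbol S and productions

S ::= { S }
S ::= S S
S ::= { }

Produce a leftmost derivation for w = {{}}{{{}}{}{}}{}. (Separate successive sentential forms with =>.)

S => SS => {S}S => {{}}S => {{}}SS => {{}}{S}S => {{}}{SS}S => {{}}{SSS}S => {{}}{{S}SS}S => {{}}{{{}}SS}S => {{}}{{{}}{}S}S => {{}}{{{}}{}{}}S => {{}}{{{}}{}{}}{}

S => SS   [S ::= S S]
SS => {S}S   [S ::= { S }]
{S}S => {{}}S   [S ::= { }]
{{}}S => {{}}SS   [S ::= S S]
{{}}SS => {{}}{S}S   [S ::= { S }]
{{}}{S}S => {{}}{SS}S   [S ::= S S]
{{}}{SS}S => {{}}{SSS}S   [S ::= S S]
{{}}{SSS}S => {{}}{{S}SS}S   [S ::= { S }]
{{}}{{S}SS}S => {{}}{{{}}SS}S   [S ::= { }]
{{}}{{{}}SS}S => {{}}{{{}}{}S}S   [S ::= { }]
{{}}{{{}}{}S}S => {{}}{{{}}{}{}}S   [S ::= { }]
{{}}{{{}}{}{}}S => {{}}{{{}}{}{}}{}   [S ::= { }]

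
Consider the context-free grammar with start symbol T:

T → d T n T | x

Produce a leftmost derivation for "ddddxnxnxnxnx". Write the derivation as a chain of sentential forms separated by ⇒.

T⇒dTnT⇒ddTnTnT⇒dddTnTnTnT⇒ddddTnTnTnTnT⇒ddddxnTnTnTnT⇒ddddxnxnTnTnT⇒ddddxnxnxnTnT⇒ddddxnxnxnxnT⇒ddddxnxnxnxnx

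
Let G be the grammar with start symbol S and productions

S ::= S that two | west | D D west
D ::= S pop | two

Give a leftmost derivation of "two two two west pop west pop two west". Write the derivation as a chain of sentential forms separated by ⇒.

S ⇒ D D west   [S ::= D D west]
D D west ⇒ S pop D west   [D ::= S pop]
S pop D west ⇒ D D west pop D west   [S ::= D D west]
D D west pop D west ⇒ two D west pop D west   [D ::= two]
two D west pop D west ⇒ two S pop west pop D west   [D ::= S pop]
two S pop west pop D west ⇒ two D D west pop west pop D west   [S ::= D D west]
two D D west pop west pop D west ⇒ two two D west pop west pop D west   [D ::= two]
two two D west pop west pop D west ⇒ two two two west pop west pop D west   [D ::= two]
two two two west pop west pop D west ⇒ two two two west pop west pop two west   [D ::= two]

S ⇒ D D west ⇒ S pop D west ⇒ D D west pop D west ⇒ two D west pop D west ⇒ two S pop west pop D west ⇒ two D D west pop west pop D west ⇒ two two D west pop west pop D west ⇒ two two two west pop west pop D west ⇒ two two two west pop west pop two west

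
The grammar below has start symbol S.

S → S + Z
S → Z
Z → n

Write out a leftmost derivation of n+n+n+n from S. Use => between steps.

S=>S+Z=>S+Z+Z=>S+Z+Z+Z=>Z+Z+Z+Z=>n+Z+Z+Z=>n+n+Z+Z=>n+n+n+Z=>n+n+n+n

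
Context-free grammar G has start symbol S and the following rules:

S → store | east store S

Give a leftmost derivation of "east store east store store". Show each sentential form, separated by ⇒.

S ⇒ east store S ⇒ east store east store S ⇒ east store east store store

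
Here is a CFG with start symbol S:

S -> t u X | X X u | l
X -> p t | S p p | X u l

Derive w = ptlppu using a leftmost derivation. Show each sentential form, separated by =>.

S=>XXu=>ptXu=>ptSppu=>ptlppu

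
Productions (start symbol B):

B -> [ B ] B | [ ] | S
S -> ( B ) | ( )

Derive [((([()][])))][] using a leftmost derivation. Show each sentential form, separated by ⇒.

B ⇒ [B]B   [B -> [ B ] B]
[B]B ⇒ [S]B   [B -> S]
[S]B ⇒ [(B)]B   [S -> ( B )]
[(B)]B ⇒ [(S)]B   [B -> S]
[(S)]B ⇒ [((B))]B   [S -> ( B )]
[((B))]B ⇒ [((S))]B   [B -> S]
[((S))]B ⇒ [(((B)))]B   [S -> ( B )]
[(((B)))]B ⇒ [((([B]B)))]B   [B -> [ B ] B]
[((([B]B)))]B ⇒ [((([S]B)))]B   [B -> S]
[((([S]B)))]B ⇒ [((([()]B)))]B   [S -> ( )]
[((([()]B)))]B ⇒ [((([()][])))]B   [B -> [ ]]
[((([()][])))]B ⇒ [((([()][])))][]   [B -> [ ]]

B⇒[B]B⇒[S]B⇒[(B)]B⇒[(S)]B⇒[((B))]B⇒[((S))]B⇒[(((B)))]B⇒[((([B]B)))]B⇒[((([S]B)))]B⇒[((([()]B)))]B⇒[((([()][])))]B⇒[((([()][])))][]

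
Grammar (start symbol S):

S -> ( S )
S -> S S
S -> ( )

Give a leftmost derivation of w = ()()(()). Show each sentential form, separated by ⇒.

S ⇒ SS   [S -> S S]
SS ⇒ SSS   [S -> S S]
SSS ⇒ ()SS   [S -> ( )]
()SS ⇒ ()()S   [S -> ( )]
()()S ⇒ ()()(S)   [S -> ( S )]
()()(S) ⇒ ()()(())   [S -> ( )]

S ⇒ SS ⇒ SSS ⇒ ()SS ⇒ ()()S ⇒ ()()(S) ⇒ ()()(())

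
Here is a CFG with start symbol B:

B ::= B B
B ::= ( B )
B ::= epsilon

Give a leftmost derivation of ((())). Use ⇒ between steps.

B ⇒ BB ⇒ (B)B ⇒ (BB)B ⇒ ((B)B)B ⇒ ((BB)B)B ⇒ ((BBB)B)B ⇒ (((B)BB)B)B ⇒ ((()BB)B)B ⇒ ((()B)B)B ⇒ ((())B)B ⇒ ((()))B ⇒ ((()))

B ⇒ BB   [B ::= B B]
BB ⇒ (B)B   [B ::= ( B )]
(B)B ⇒ (BB)B   [B ::= B B]
(BB)B ⇒ ((B)B)B   [B ::= ( B )]
((B)B)B ⇒ ((BB)B)B   [B ::= B B]
((BB)B)B ⇒ ((BBB)B)B   [B ::= B B]
((BBB)B)B ⇒ (((B)BB)B)B   [B ::= ( B )]
(((B)BB)B)B ⇒ ((()BB)B)B   [B ::= epsilon]
((()BB)B)B ⇒ ((()B)B)B   [B ::= epsilon]
((()B)B)B ⇒ ((())B)B   [B ::= epsilon]
((())B)B ⇒ ((()))B   [B ::= epsilon]
((()))B ⇒ ((()))   [B ::= epsilon]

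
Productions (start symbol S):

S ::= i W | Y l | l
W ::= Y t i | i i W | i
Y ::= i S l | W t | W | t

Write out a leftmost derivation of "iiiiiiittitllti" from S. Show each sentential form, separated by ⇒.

S ⇒ iW ⇒ iYti ⇒ iiSlti ⇒ iiYllti ⇒ iiWtllti ⇒ iiiiWtllti ⇒ iiiiiiWtllti ⇒ iiiiiiYtitllti ⇒ iiiiiiWttitllti ⇒ iiiiiiittitllti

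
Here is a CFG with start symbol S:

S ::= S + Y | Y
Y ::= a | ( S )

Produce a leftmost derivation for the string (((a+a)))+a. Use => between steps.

S => S+Y => Y+Y => (S)+Y => (Y)+Y => ((S))+Y => ((Y))+Y => (((S)))+Y => (((S+Y)))+Y => (((Y+Y)))+Y => (((a+Y)))+Y => (((a+a)))+Y => (((a+a)))+a

S => S+Y   [S ::= S + Y]
S+Y => Y+Y   [S ::= Y]
Y+Y => (S)+Y   [Y ::= ( S )]
(S)+Y => (Y)+Y   [S ::= Y]
(Y)+Y => ((S))+Y   [Y ::= ( S )]
((S))+Y => ((Y))+Y   [S ::= Y]
((Y))+Y => (((S)))+Y   [Y ::= ( S )]
(((S)))+Y => (((S+Y)))+Y   [S ::= S + Y]
(((S+Y)))+Y => (((Y+Y)))+Y   [S ::= Y]
(((Y+Y)))+Y => (((a+Y)))+Y   [Y ::= a]
(((a+Y)))+Y => (((a+a)))+Y   [Y ::= a]
(((a+a)))+Y => (((a+a)))+a   [Y ::= a]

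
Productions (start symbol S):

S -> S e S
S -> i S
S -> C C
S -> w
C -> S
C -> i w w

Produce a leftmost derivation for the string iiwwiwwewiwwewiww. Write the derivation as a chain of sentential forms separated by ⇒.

S ⇒ iS   [S -> i S]
iS ⇒ iCC   [S -> C C]
iCC ⇒ iSC   [C -> S]
iSC ⇒ iSeSC   [S -> S e S]
iSeSC ⇒ iCCeSC   [S -> C C]
iCCeSC ⇒ iSCeSC   [C -> S]
iSCeSC ⇒ iSeSCeSC   [S -> S e S]
iSeSCeSC ⇒ iCCeSCeSC   [S -> C C]
iCCeSCeSC ⇒ iiwwCeSCeSC   [C -> i w w]
iiwwCeSCeSC ⇒ iiwwiwweSCeSC   [C -> i w w]
iiwwiwweSCeSC ⇒ iiwwiwwewCeSC   [S -> w]
iiwwiwwewCeSC ⇒ iiwwiwwewiwweSC   [C -> i w w]
iiwwiwwewiwweSC ⇒ iiwwiwwewiwwewC   [S -> w]
iiwwiwwewiwwewC ⇒ iiwwiwwewiwwewiww   [C -> i w w]

S ⇒ iS ⇒ iCC ⇒ iSC ⇒ iSeSC ⇒ iCCeSC ⇒ iSCeSC ⇒ iSeSCeSC ⇒ iCCeSCeSC ⇒ iiwwCeSCeSC ⇒ iiwwiwweSCeSC ⇒ iiwwiwwewCeSC ⇒ iiwwiwwewiwweSC ⇒ iiwwiwwewiwwewC ⇒ iiwwiwwewiwwewiww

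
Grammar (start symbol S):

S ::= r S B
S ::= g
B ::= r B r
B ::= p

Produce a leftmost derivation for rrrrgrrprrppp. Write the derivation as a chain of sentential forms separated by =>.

S => rSB   [S ::= r S B]
rSB => rrSBB   [S ::= r S B]
rrSBB => rrrSBBB   [S ::= r S B]
rrrSBBB => rrrrSBBBB   [S ::= r S B]
rrrrSBBBB => rrrrgBBBB   [S ::= g]
rrrrgBBBB => rrrrgrBrBBB   [B ::= r B r]
rrrrgrBrBBB => rrrrgrrBrrBBB   [B ::= r B r]
rrrrgrrBrrBBB => rrrrgrrprrBBB   [B ::= p]
rrrrgrrprrBBB => rrrrgrrprrpBB   [B ::= p]
rrrrgrrprrpBB => rrrrgrrprrppB   [B ::= p]
rrrrgrrprrppB => rrrrgrrprrppp   [B ::= p]

S=>rSB=>rrSBB=>rrrSBBB=>rrrrSBBBB=>rrrrgBBBB=>rrrrgrBrBBB=>rrrrgrrBrrBBB=>rrrrgrrprrBBB=>rrrrgrrprrpBB=>rrrrgrrprrppB=>rrrrgrrprrppp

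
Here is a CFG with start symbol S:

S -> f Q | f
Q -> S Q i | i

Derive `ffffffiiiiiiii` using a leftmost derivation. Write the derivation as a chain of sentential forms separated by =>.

S => fQ   [S -> f Q]
fQ => fSQi   [Q -> S Q i]
fSQi => ffQQi   [S -> f Q]
ffQQi => ffSQiQi   [Q -> S Q i]
ffSQiQi => fffQQiQi   [S -> f Q]
fffQQiQi => fffSQiQiQi   [Q -> S Q i]
fffSQiQiQi => ffffQiQiQi   [S -> f]
ffffQiQiQi => ffffSQiiQiQi   [Q -> S Q i]
ffffSQiiQiQi => fffffQiiQiQi   [S -> f]
fffffQiiQiQi => fffffSQiiiQiQi   [Q -> S Q i]
fffffSQiiiQiQi => ffffffQiiiQiQi   [S -> f]
ffffffQiiiQiQi => ffffffiiiiQiQi   [Q -> i]
ffffffiiiiQiQi => ffffffiiiiiiQi   [Q -> i]
ffffffiiiiiiQi => ffffffiiiiiiii   [Q -> i]

S=>fQ=>fSQi=>ffQQi=>ffSQiQi=>fffQQiQi=>fffSQiQiQi=>ffffQiQiQi=>ffffSQiiQiQi=>fffffQiiQiQi=>fffffSQiiiQiQi=>ffffffQiiiQiQi=>ffffffiiiiQiQi=>ffffffiiiiiiQi=>ffffffiiiiiiii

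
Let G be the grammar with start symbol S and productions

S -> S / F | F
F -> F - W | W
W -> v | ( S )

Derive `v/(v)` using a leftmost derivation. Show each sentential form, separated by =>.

S => S/F => F/F => W/F => v/F => v/W => v/(S) => v/(F) => v/(W) => v/(v)

S => S/F   [S -> S / F]
S/F => F/F   [S -> F]
F/F => W/F   [F -> W]
W/F => v/F   [W -> v]
v/F => v/W   [F -> W]
v/W => v/(S)   [W -> ( S )]
v/(S) => v/(F)   [S -> F]
v/(F) => v/(W)   [F -> W]
v/(W) => v/(v)   [W -> v]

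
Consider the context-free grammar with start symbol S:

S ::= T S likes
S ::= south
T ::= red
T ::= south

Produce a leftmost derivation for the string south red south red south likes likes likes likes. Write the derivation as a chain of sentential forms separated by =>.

S => T S likes => south S likes => south T S likes likes => south red S likes likes => south red T S likes likes likes => south red south S likes likes likes => south red south T S likes likes likes likes => south red south red S likes likes likes likes => south red south red south likes likes likes likes

S => T S likes   [S ::= T S likes]
T S likes => south S likes   [T ::= south]
south S likes => south T S likes likes   [S ::= T S likes]
south T S likes likes => south red S likes likes   [T ::= red]
south red S likes likes => south red T S likes likes likes   [S ::= T S likes]
south red T S likes likes likes => south red south S likes likes likes   [T ::= south]
south red south S likes likes likes => south red south T S likes likes likes likes   [S ::= T S likes]
south red south T S likes likes likes likes => south red south red S likes likes likes likes   [T ::= red]
south red south red S likes likes likes likes => south red south red south likes likes likes likes   [S ::= south]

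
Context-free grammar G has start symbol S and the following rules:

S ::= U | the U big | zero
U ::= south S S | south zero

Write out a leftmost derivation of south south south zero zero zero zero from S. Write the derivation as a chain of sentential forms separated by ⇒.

S ⇒ U   [S ::= U]
U ⇒ south S S   [U ::= south S S]
south S S ⇒ south U S   [S ::= U]
south U S ⇒ south south S S S   [U ::= south S S]
south south S S S ⇒ south south U S S   [S ::= U]
south south U S S ⇒ south south south S S S S   [U ::= south S S]
south south south S S S S ⇒ south south south zero S S S   [S ::= zero]
south south south zero S S S ⇒ south south south zero zero S S   [S ::= zero]
south south south zero zero S S ⇒ south south south zero zero zero S   [S ::= zero]
south south south zero zero zero S ⇒ south south south zero zero zero zero   [S ::= zero]

S ⇒ U ⇒ south S S ⇒ south U S ⇒ south south S S S ⇒ south south U S S ⇒ south south south S S S S ⇒ south south south zero S S S ⇒ south south south zero zero S S ⇒ south south south zero zero zero S ⇒ south south south zero zero zero zero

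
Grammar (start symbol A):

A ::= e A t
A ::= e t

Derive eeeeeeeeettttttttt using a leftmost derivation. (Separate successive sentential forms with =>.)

A => eAt => eeAtt => eeeAttt => eeeeAtttt => eeeeeAttttt => eeeeeeAtttttt => eeeeeeeAttttttt => eeeeeeeeAtttttttt => eeeeeeeeettttttttt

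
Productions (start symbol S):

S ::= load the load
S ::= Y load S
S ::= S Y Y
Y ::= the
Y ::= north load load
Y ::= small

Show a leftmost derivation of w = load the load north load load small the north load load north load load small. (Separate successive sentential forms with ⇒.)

S ⇒ S Y Y   [S ::= S Y Y]
S Y Y ⇒ S Y Y Y Y   [S ::= S Y Y]
S Y Y Y Y ⇒ S Y Y Y Y Y Y   [S ::= S Y Y]
S Y Y Y Y Y Y ⇒ load the load Y Y Y Y Y Y   [S ::= load the load]
load the load Y Y Y Y Y Y ⇒ load the load north load load Y Y Y Y Y   [Y ::= north load load]
load the load north load load Y Y Y Y Y ⇒ load the load north load load small Y Y Y Y   [Y ::= small]
load the load north load load small Y Y Y Y ⇒ load the load north load load small the Y Y Y   [Y ::= the]
load the load north load load small the Y Y Y ⇒ load the load north load load small the north load load Y Y   [Y ::= north load load]
load the load north load load small the north load load Y Y ⇒ load the load north load load small the north load load north load load Y   [Y ::= north load load]
load the load north load load small the north load load north load load Y ⇒ load the load north load load small the north load load north load load small   [Y ::= small]

S ⇒ S Y Y ⇒ S Y Y Y Y ⇒ S Y Y Y Y Y Y ⇒ load the load Y Y Y Y Y Y ⇒ load the load north load load Y Y Y Y Y ⇒ load the load north load load small Y Y Y Y ⇒ load the load north load load small the Y Y Y ⇒ load the load north load load small the north load load Y Y ⇒ load the load north load load small the north load load north load load Y ⇒ load the load north load load small the north load load north load load small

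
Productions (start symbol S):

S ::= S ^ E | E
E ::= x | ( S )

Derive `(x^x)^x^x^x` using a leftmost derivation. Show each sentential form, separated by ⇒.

S ⇒ S^E   [S ::= S ^ E]
S^E ⇒ S^E^E   [S ::= S ^ E]
S^E^E ⇒ S^E^E^E   [S ::= S ^ E]
S^E^E^E ⇒ E^E^E^E   [S ::= E]
E^E^E^E ⇒ (S)^E^E^E   [E ::= ( S )]
(S)^E^E^E ⇒ (S^E)^E^E^E   [S ::= S ^ E]
(S^E)^E^E^E ⇒ (E^E)^E^E^E   [S ::= E]
(E^E)^E^E^E ⇒ (x^E)^E^E^E   [E ::= x]
(x^E)^E^E^E ⇒ (x^x)^E^E^E   [E ::= x]
(x^x)^E^E^E ⇒ (x^x)^x^E^E   [E ::= x]
(x^x)^x^E^E ⇒ (x^x)^x^x^E   [E ::= x]
(x^x)^x^x^E ⇒ (x^x)^x^x^x   [E ::= x]

S⇒S^E⇒S^E^E⇒S^E^E^E⇒E^E^E^E⇒(S)^E^E^E⇒(S^E)^E^E^E⇒(E^E)^E^E^E⇒(x^E)^E^E^E⇒(x^x)^E^E^E⇒(x^x)^x^E^E⇒(x^x)^x^x^E⇒(x^x)^x^x^x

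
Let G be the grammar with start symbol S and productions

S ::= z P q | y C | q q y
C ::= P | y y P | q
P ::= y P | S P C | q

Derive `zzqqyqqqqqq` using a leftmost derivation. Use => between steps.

S => zPq => zSPCq => zzPqPCq => zzSPCqPCq => zzqqyPCqPCq => zzqqyqCqPCq => zzqqyqqqPCq => zzqqyqqqqCq => zzqqyqqqqqq

S => zPq   [S ::= z P q]
zPq => zSPCq   [P ::= S P C]
zSPCq => zzPqPCq   [S ::= z P q]
zzPqPCq => zzSPCqPCq   [P ::= S P C]
zzSPCqPCq => zzqqyPCqPCq   [S ::= q q y]
zzqqyPCqPCq => zzqqyqCqPCq   [P ::= q]
zzqqyqCqPCq => zzqqyqqqPCq   [C ::= q]
zzqqyqqqPCq => zzqqyqqqqCq   [P ::= q]
zzqqyqqqqCq => zzqqyqqqqqq   [C ::= q]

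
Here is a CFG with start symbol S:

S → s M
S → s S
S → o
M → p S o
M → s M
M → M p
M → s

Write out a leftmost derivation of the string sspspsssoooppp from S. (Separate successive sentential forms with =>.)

S => sM => ssM => ssMp => ssMpp => ssMppp => sspSoppp => sspsMoppp => sspspSooppp => sspspsSooppp => sspspssSooppp => sspspsssSooppp => sspspsssoooppp

S => sM   [S → s M]
sM => ssM   [M → s M]
ssM => ssMp   [M → M p]
ssMp => ssMpp   [M → M p]
ssMpp => ssMppp   [M → M p]
ssMppp => sspSoppp   [M → p S o]
sspSoppp => sspsMoppp   [S → s M]
sspsMoppp => sspspSooppp   [M → p S o]
sspspSooppp => sspspsSooppp   [S → s S]
sspspsSooppp => sspspssSooppp   [S → s S]
sspspssSooppp => sspspsssSooppp   [S → s S]
sspspsssSooppp => sspspsssoooppp   [S → o]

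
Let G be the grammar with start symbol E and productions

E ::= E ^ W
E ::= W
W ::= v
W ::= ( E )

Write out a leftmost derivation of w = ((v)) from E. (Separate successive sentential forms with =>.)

E => W => (E) => (W) => ((E)) => ((W)) => ((v))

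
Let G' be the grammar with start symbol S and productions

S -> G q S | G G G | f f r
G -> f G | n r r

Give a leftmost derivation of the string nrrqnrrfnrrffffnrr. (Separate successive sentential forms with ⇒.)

S ⇒ GqS   [S -> G q S]
GqS ⇒ nrrqS   [G -> n r r]
nrrqS ⇒ nrrqGGG   [S -> G G G]
nrrqGGG ⇒ nrrqnrrGG   [G -> n r r]
nrrqnrrGG ⇒ nrrqnrrfGG   [G -> f G]
nrrqnrrfGG ⇒ nrrqnrrfnrrG   [G -> n r r]
nrrqnrrfnrrG ⇒ nrrqnrrfnrrfG   [G -> f G]
nrrqnrrfnrrfG ⇒ nrrqnrrfnrrffG   [G -> f G]
nrrqnrrfnrrffG ⇒ nrrqnrrfnrrfffG   [G -> f G]
nrrqnrrfnrrfffG ⇒ nrrqnrrfnrrffffG   [G -> f G]
nrrqnrrfnrrffffG ⇒ nrrqnrrfnrrffffnrr   [G -> n r r]

S ⇒ GqS ⇒ nrrqS ⇒ nrrqGGG ⇒ nrrqnrrGG ⇒ nrrqnrrfGG ⇒ nrrqnrrfnrrG ⇒ nrrqnrrfnrrfG ⇒ nrrqnrrfnrrffG ⇒ nrrqnrrfnrrfffG ⇒ nrrqnrrfnrrffffG ⇒ nrrqnrrfnrrffffnrr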